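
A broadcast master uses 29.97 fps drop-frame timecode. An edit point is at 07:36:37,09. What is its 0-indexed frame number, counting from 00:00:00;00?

As if non-drop at 30 labels/s: (7 × 3600 + 36 × 60 + 37) × 30 + 9 = 821919.
Minute boundaries passed: 456; those not divisible by 10: 456 − 45 = 411; dropped labels = 2 × 411 = 822.
Actual frame index = 821919 − 822 = 821097.

821097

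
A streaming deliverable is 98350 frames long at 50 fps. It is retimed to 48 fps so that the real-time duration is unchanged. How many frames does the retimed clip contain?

Target frames = source frames × (target rate / source rate) = 98350 × (48)/(50) = 98350 × 24/25 = 94416.

94416 frames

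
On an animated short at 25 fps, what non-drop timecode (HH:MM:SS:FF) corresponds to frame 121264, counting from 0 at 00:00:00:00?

121264 ÷ 25 = 4850 full seconds, remainder 14 frames.
4850 s = 1 h 20 min 50 s.
Timecode: 01:20:50:14.

01:20:50:14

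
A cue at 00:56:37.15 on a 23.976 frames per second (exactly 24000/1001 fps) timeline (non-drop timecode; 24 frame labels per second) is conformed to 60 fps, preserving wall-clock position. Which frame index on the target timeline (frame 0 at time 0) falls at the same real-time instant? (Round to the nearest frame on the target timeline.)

Source frame index: (0×3600 + 56×60 + 37) × 24 + 15 = 81543.
Real time: 81543 / (24000/1001) = 27208181/8000 s.
Target frame: (27208181/8000) × (60) = 81624543/400 ≈ 204061.358 → 204061.

frame 204061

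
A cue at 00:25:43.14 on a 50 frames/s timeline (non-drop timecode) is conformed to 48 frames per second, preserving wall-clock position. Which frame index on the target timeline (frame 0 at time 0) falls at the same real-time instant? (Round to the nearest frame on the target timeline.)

Source frame index: (0×3600 + 25×60 + 43) × 50 + 14 = 77164.
Real time: 77164 / (50) = 38582/25 s.
Target frame: (38582/25) × (48) = 1851936/25 ≈ 74077.440 → 74077.

frame 74077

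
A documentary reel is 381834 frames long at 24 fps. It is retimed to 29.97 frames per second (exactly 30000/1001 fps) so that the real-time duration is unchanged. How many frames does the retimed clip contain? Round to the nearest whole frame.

Frames at target rate = 381834 × (30000/1001) / (24) = 477292500/1001 ≈ 476815.684.
Nearest whole frame: 476816.

476816 frames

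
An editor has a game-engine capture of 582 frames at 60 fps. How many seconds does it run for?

Running time = 582 / (60) = 9.7 s.

9.7 seconds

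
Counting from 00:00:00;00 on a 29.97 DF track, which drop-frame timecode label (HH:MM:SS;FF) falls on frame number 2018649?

Each 10-minute DF block holds 10 × 60 × 30 − 9 × 2 = 17982 frames. 2018649 ÷ 17982 → 112 full blocks, remainder 4665.
Within the partial block the first minute is 1800 frames and each further minute 1798, so 2 further minute boundaries passed. Total skipped labels = 18 × 112 + 2 × 2 = 2020.
Non-drop label index = 2018649 + 2020 = 2020669; at 30 labels/s that is 18:42:35:19, i.e. DF 18:42:35;19.

18:42:35;19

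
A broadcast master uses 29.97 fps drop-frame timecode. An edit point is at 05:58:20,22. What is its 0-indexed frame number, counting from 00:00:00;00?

As if non-drop at 30 labels/s: (5 × 3600 + 58 × 60 + 20) × 30 + 22 = 645022.
Minute boundaries passed: 358; those not divisible by 10: 358 − 35 = 323; dropped labels = 2 × 323 = 646.
Actual frame index = 645022 − 646 = 644376.

644376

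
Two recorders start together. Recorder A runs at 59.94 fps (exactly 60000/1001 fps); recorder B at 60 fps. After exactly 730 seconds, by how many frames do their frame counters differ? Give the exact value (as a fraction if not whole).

43800/1001 frames

A emits 60000/1001 × 730 = 43800000/1001 frames; B emits 60 × 730 = 43800.
Difference = 43800/1001 frames (≈ 43.7562); B is ahead of A.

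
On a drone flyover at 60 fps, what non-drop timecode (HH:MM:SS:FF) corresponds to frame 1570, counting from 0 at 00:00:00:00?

1570 ÷ 60 = 26 full seconds, remainder 10 frames.
26 s = 0 h 0 min 26 s.
Timecode: 00:00:26:10.

00:00:26:10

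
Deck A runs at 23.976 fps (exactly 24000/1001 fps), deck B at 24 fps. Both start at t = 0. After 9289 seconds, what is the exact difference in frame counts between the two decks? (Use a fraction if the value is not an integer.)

A emits 24000/1001 × 9289 = 31848000/143 frames; B emits 24 × 9289 = 222936.
Difference = 31848/143 frames (≈ 222.7133); B is ahead of A.

31848/143 frames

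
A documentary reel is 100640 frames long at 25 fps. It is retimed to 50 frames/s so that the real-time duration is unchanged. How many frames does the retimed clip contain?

Frames at target rate = 100640 × (50) / (25) = 201280.

201280 frames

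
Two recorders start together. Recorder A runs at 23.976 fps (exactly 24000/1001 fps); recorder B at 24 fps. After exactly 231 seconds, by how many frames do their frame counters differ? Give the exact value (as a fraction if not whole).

72/13 frames

A emits 24000/1001 × 231 = 72000/13 frames; B emits 24 × 231 = 5544.
Difference = 72/13 frames (≈ 5.5385); B is ahead of A.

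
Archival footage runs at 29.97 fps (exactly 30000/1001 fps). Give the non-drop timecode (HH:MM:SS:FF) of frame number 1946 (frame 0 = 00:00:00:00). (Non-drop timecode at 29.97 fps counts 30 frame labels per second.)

00:01:04:26

1946 ÷ 30 = 64 full seconds, remainder 26 frames.
64 s = 0 h 1 min 4 s.
Timecode: 00:01:04:26.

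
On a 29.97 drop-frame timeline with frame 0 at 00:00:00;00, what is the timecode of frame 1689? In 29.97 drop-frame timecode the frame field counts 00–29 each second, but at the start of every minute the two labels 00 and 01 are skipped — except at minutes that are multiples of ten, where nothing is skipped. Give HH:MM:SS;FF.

00:00:56;09

Ten DF minutes hold 17982 frames, so frame 1689 lies in block 0 (frames 0–17981) with 1689 frames into that block.
The block's first minute is 1800 frames and the rest 1798 each; 1689 frames reaches minute 0, so 0 × 18 + 0 × 2 = 0 labels have been skipped so far.
Adding those back, label number 1689 + 0 = 1689 at 30 labels/s is 56 s + 9 f = 0 h 0 min 56 s frame 9, i.e. 00:00:56;09.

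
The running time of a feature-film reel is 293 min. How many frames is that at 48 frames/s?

293 min = 17580 s.
Frames = 17580 × 48 = 843840.

843840 frames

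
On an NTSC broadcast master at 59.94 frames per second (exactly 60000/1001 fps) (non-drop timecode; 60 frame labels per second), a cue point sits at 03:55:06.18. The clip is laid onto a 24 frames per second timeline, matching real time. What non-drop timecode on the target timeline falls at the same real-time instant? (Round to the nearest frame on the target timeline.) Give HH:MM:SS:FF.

03:55:20:10

Source frame index: (3×3600 + 55×60 + 6) × 60 + 18 = 846378.
Real time: 846378 / (60000/1001) = 141204063/10000 s.
Target frame: (141204063/10000) × (24) = 423612189/1250 ≈ 338889.751 → 338890.
At 24 labels/s: frame 338890 → 03:55:20:10.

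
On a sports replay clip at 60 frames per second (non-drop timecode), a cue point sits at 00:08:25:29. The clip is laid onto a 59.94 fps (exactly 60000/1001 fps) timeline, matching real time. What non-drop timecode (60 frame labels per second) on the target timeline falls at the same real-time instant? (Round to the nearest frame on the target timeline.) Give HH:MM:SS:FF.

Source frame index: (0×3600 + 8×60 + 25) × 60 + 29 = 30329.
Real time: 30329 / (60) = 30329/60 s.
Target frame: (30329/60) × (60000/1001) = 2333000/77 ≈ 30298.701 → 30299.
At 60 labels/s: frame 30299 → 00:08:24:59.

00:08:24:59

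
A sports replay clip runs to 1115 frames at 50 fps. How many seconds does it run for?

22.3 seconds

Running time = 1115 / (50) = 22.3 s.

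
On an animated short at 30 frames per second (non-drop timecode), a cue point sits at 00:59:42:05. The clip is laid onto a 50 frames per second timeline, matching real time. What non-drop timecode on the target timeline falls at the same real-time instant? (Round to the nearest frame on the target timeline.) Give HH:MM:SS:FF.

00:59:42:08

Source frame index: (0×3600 + 59×60 + 42) × 30 + 5 = 107465.
Real time: 107465 / (30) = 21493/6 s.
Target frame: (21493/6) × (50) = 537325/3 ≈ 179108.333 → 179108.
At 50 labels/s: frame 179108 → 00:59:42:08.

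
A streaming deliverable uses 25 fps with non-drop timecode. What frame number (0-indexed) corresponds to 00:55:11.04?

Total seconds to the label: (0 × 3600 + 55 × 60 + 11) = 3311.
Frame index = 3311 × 25 + 4 = 82779.

82779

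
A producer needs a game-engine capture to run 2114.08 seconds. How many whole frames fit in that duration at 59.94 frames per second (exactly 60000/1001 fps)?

Frames = 2114.08 × 60000/1001 = 126844800/1001 ≈ 126718.0819.
Complete frames: 126718.

126718 frames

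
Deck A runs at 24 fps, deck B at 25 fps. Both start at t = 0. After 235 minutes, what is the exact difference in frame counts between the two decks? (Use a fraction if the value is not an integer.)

235 min = 14100 s.
A emits 24 × 14100 = 338400 frames; B emits 25 × 14100 = 352500.
Difference = 14100 frames; B is ahead of A.

14100 frames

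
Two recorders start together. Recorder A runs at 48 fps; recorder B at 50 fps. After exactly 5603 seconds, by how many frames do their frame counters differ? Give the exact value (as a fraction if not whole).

11206 frames

A emits 48 × 5603 = 268944 frames; B emits 50 × 5603 = 280150.
Difference = 11206 frames; B is ahead of A.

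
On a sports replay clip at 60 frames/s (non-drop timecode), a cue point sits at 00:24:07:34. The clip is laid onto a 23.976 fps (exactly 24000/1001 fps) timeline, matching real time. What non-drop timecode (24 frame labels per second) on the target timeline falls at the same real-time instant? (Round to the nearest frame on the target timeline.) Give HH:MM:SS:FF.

00:24:06:03

Source frame index: (0×3600 + 24×60 + 7) × 60 + 34 = 86854.
Real time: 86854 / (60) = 43427/30 s.
Target frame: (43427/30) × (24000/1001) = 34741600/1001 ≈ 34706.893 → 34707.
At 24 labels/s: frame 34707 → 00:24:06:03.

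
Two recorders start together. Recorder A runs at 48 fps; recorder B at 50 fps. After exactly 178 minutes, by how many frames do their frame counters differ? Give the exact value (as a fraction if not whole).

178 min = 10680 s.
A emits 48 × 10680 = 512640 frames; B emits 50 × 10680 = 534000.
Difference = 21360 frames; B is ahead of A.

21360 frames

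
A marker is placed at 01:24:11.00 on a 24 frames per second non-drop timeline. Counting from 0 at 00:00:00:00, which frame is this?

frame 121224

Total seconds to the label: (1 × 3600 + 24 × 60 + 11) = 5051.
Frame index = 5051 × 24 + 0 = 121224.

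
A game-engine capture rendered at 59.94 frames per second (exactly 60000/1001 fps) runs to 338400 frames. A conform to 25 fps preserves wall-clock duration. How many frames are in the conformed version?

141141 frames

Target frames = source frames × (target rate / source rate) = 338400 × (25)/(60000/1001) = 338400 × 1001/2400 = 141141.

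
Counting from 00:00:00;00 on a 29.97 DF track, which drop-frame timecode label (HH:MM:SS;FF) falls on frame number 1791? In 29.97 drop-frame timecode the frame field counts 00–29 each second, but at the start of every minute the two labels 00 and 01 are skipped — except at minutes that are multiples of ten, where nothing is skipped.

00:00:59;21

Ten DF minutes hold 17982 frames, so frame 1791 lies in block 0 (frames 0–17981) with 1791 frames into that block.
The block's first minute is 1800 frames and the rest 1798 each; 1791 frames reaches minute 0, so 0 × 18 + 0 × 2 = 0 labels have been skipped so far.
Adding those back, label number 1791 + 0 = 1791 at 30 labels/s is 59 s + 21 f = 0 h 0 min 59 s frame 21, i.e. 00:00:59;21.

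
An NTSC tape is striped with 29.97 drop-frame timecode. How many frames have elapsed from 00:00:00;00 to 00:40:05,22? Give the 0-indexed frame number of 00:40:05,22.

72100

As if non-drop at 30 labels/s: (0 × 3600 + 40 × 60 + 5) × 30 + 22 = 72172.
Minute boundaries passed: 40; those not divisible by 10: 40 − 4 = 36; dropped labels = 2 × 36 = 72.
Actual frame index = 72172 − 72 = 72100.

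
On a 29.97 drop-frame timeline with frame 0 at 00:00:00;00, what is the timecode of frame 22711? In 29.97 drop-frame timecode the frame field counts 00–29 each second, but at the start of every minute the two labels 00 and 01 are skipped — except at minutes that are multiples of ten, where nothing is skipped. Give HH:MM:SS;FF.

Ten DF minutes hold 17982 frames, so frame 22711 lies in block 1 (frames 17982–35963) with 4729 frames into that block.
The block's first minute is 1800 frames and the rest 1798 each; 4729 frames reaches minute 2, so 1 × 18 + 2 × 2 = 22 labels have been skipped so far.
Adding those back, label number 22711 + 22 = 22733 at 30 labels/s is 757 s + 23 f = 0 h 12 min 37 s frame 23, i.e. 00:12:37;23.

00:12:37;23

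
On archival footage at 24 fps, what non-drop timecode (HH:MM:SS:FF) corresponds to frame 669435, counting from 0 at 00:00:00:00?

669435 ÷ 24 = 27893 full seconds, remainder 3 frames.
27893 s = 7 h 44 min 53 s.
Timecode: 07:44:53:03.

07:44:53:03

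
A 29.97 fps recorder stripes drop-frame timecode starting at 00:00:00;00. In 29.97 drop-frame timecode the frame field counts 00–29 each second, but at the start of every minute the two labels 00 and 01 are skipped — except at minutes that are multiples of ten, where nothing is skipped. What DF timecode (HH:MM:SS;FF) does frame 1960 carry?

Each 10-minute DF block holds 10 × 60 × 30 − 9 × 2 = 17982 frames. 1960 ÷ 17982 → 0 full blocks, remainder 1960.
Within the partial block the first minute is 1800 frames and each further minute 1798, so 1 further minute boundary passed. Total skipped labels = 18 × 0 + 2 × 1 = 2.
Non-drop label index = 1960 + 2 = 1962; at 30 labels/s that is 00:01:05:12, i.e. DF 00:01:05;12.

00:01:05;12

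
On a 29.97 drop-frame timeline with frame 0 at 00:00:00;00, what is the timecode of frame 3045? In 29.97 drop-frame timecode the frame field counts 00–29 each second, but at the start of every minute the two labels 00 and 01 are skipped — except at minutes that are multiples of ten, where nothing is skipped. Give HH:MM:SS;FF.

00:01:41;17

Ten DF minutes hold 17982 frames, so frame 3045 lies in block 0 (frames 0–17981) with 3045 frames into that block.
The block's first minute is 1800 frames and the rest 1798 each; 3045 frames reaches minute 1, so 0 × 18 + 1 × 2 = 2 labels have been skipped so far.
Adding those back, label number 3045 + 2 = 3047 at 30 labels/s is 101 s + 17 f = 0 h 1 min 41 s frame 17, i.e. 00:01:41;17.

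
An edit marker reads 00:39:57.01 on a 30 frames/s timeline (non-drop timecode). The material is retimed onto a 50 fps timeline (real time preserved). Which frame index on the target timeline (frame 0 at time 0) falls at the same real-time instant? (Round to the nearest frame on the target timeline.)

Source frame index: (0×3600 + 39×60 + 57) × 30 + 1 = 71911.
Real time: 71911 / (30) = 71911/30 s.
Target frame: (71911/30) × (50) = 359555/3 ≈ 119851.667 → 119852.

frame 119852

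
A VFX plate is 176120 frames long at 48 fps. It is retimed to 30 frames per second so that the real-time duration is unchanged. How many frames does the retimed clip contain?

110075 frames

Target frames = source frames × (target rate / source rate) = 176120 × (30)/(48) = 176120 × 5/8 = 110075.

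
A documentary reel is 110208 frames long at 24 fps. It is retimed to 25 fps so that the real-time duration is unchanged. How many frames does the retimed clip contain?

114800 frames

Target frames = source frames × (target rate / source rate) = 110208 × (25)/(24) = 110208 × 25/24 = 114800.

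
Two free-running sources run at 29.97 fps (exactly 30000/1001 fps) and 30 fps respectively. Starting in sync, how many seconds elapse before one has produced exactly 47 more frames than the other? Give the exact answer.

47047/30 seconds

The gap grows by |30 − 30000/1001| = 30/1001 frames per second.
Time for a 47-frame gap: 47 ÷ (30/1001) = 47047/30 s.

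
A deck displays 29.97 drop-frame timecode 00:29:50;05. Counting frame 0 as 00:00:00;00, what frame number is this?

53651

Complete 10-minute blocks: 2, each 17982 frames → 35964.
Remaining 9 whole minutes in the current block: 1800 + 8 × 1798 = 16184 frames.
Within the current minute: 50 × 30 + 5 − 2 = 1503 (labels ;00/;01 skipped at this minute). Total = 35964 + 16184 + 1503 = 53651.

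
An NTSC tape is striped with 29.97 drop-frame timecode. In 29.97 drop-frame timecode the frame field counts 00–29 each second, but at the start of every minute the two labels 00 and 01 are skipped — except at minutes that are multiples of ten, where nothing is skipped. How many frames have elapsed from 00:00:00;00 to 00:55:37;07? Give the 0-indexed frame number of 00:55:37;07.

As if non-drop at 30 labels/s: (0 × 3600 + 55 × 60 + 37) × 30 + 7 = 100117.
Minute boundaries passed: 55; those not divisible by 10: 55 − 5 = 50; dropped labels = 2 × 50 = 100.
Actual frame index = 100117 − 100 = 100017.

100017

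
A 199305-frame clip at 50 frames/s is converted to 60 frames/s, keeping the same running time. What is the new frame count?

Target frames = source frames × (target rate / source rate) = 199305 × (60)/(50) = 199305 × 6/5 = 239166.

239166 frames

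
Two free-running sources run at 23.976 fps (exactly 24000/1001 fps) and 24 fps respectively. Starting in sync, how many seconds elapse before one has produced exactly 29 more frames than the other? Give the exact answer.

The gap grows by |24 − 24000/1001| = 24/1001 frames per second.
Time for a 29-frame gap: 29 ÷ (24/1001) = 29029/24 s.

29029/24 seconds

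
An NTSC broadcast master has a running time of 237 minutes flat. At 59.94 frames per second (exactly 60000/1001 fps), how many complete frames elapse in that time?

852347 frames

237 min = 14220 s.
Frames = 14220 × 60000/1001 = 853200000/1001 ≈ 852347.6523.
Complete frames: 852347.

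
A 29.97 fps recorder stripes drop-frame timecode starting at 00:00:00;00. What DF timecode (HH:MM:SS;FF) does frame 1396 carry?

Ten DF minutes hold 17982 frames, so frame 1396 lies in block 0 (frames 0–17981) with 1396 frames into that block.
The block's first minute is 1800 frames and the rest 1798 each; 1396 frames reaches minute 0, so 0 × 18 + 0 × 2 = 0 labels have been skipped so far.
Adding those back, label number 1396 + 0 = 1396 at 30 labels/s is 46 s + 16 f = 0 h 0 min 46 s frame 16, i.e. 00:00:46;16.

00:00:46;16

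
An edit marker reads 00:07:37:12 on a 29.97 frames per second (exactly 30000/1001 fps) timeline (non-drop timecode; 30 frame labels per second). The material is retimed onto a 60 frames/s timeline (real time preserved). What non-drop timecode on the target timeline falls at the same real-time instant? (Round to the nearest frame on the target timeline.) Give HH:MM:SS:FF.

00:07:37:51

Source frame index: (0×3600 + 7×60 + 37) × 30 + 12 = 13722.
Real time: 13722 / (30000/1001) = 2289287/5000 s.
Target frame: (2289287/5000) × (60) = 6867861/250 ≈ 27471.444 → 27471.
At 60 labels/s: frame 27471 → 00:07:37:51.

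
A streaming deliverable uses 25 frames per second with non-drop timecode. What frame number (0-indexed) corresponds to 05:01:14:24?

Total seconds to the label: (5 × 3600 + 1 × 60 + 14) = 18074.
Frame index = 18074 × 25 + 24 = 451874.

frame 451874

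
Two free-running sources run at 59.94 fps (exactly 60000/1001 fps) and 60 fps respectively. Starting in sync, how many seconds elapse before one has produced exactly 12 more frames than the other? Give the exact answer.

200.2 seconds

The gap grows by |60 − 60000/1001| = 60/1001 frames per second.
Time for a 12-frame gap: 12 ÷ (60/1001) = 200.2 s.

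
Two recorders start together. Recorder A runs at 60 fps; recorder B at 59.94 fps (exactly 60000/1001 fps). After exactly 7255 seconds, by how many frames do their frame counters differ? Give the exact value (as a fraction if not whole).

A emits 60 × 7255 = 435300 frames; B emits 60000/1001 × 7255 = 435300000/1001.
Difference = 435300/1001 frames (≈ 434.8651); B is behind A.

435300/1001 frames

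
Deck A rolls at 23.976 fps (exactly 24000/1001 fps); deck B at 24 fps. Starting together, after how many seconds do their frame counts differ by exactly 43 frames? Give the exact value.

The gap grows by |24 − 24000/1001| = 24/1001 frames per second.
Time for a 43-frame gap: 43 ÷ (24/1001) = 43043/24 s.

43043/24 seconds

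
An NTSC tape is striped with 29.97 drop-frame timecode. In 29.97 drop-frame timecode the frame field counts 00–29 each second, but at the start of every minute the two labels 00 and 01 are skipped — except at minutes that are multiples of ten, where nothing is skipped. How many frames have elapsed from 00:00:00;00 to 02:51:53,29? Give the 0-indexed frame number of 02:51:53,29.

309111

Complete 10-minute blocks: 17, each 17982 frames → 305694.
Remaining 1 whole minute in the current block: 1800 + 0 × 1798 = 1800 frames.
Within the current minute: 53 × 30 + 29 − 2 = 1617 (labels ;00/;01 skipped at this minute). Total = 305694 + 1800 + 1617 = 309111.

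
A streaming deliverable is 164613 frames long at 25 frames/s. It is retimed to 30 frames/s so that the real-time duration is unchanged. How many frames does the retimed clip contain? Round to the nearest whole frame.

Frames at target rate = 164613 × (30) / (25) = 987678/5 ≈ 197535.600.
Nearest whole frame: 197536.

197536 frames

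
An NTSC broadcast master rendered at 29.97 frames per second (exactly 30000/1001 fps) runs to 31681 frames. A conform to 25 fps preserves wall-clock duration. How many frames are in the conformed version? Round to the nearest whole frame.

Frames at target rate = 31681 × (25) / (30000/1001) = 31712681/1200 ≈ 26427.234.
Nearest whole frame: 26427.

26427 frames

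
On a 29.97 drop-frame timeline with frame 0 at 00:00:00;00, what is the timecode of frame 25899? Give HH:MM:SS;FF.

00:14:24;05

Ten DF minutes hold 17982 frames, so frame 25899 lies in block 1 (frames 17982–35963) with 7917 frames into that block.
The block's first minute is 1800 frames and the rest 1798 each; 7917 frames reaches minute 4, so 1 × 18 + 4 × 2 = 26 labels have been skipped so far.
Adding those back, label number 25899 + 26 = 25925 at 30 labels/s is 864 s + 5 f = 0 h 14 min 24 s frame 5, i.e. 00:14:24;05.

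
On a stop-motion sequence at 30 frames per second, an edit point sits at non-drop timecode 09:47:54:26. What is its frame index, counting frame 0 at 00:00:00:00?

Total seconds to the label: (9 × 3600 + 47 × 60 + 54) = 35274.
Frame index = 35274 × 30 + 26 = 1058246.

frame 1058246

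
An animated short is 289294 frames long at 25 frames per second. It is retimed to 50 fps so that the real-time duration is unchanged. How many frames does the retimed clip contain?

578588 frames

Frames at target rate = 289294 × (50) / (25) = 578588.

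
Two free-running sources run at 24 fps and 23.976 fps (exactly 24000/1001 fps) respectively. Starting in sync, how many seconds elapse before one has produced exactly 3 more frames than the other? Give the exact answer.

125.125 seconds

The gap grows by |24000/1001 − 24| = 24/1001 frames per second.
Time for a 3-frame gap: 3 ÷ (24/1001) = 125.125 s.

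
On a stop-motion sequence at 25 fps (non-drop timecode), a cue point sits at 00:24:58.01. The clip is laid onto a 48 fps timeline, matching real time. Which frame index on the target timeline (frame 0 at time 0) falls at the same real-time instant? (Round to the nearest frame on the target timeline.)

frame 71906

Source frame index: (0×3600 + 24×60 + 58) × 25 + 1 = 37451.
Real time: 37451 / (25) = 37451/25 s.
Target frame: (37451/25) × (48) = 1797648/25 ≈ 71905.920 → 71906.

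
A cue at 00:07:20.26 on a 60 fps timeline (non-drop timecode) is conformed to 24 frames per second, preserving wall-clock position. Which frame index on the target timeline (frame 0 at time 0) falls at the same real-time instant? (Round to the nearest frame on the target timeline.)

Source frame index: (0×3600 + 7×60 + 20) × 60 + 26 = 26426.
Real time: 26426 / (60) = 13213/30 s.
Target frame: (13213/30) × (24) = 52852/5 ≈ 10570.400 → 10570.

frame 10570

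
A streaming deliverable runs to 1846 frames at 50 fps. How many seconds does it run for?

36.92 seconds

Running time = 1846 / (50) = 36.92 s.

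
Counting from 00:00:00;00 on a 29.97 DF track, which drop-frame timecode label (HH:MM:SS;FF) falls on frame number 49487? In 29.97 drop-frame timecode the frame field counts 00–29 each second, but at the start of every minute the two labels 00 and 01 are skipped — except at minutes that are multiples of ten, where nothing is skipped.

00:27:31;07

Ten DF minutes hold 17982 frames, so frame 49487 lies in block 2 (frames 35964–53945) with 13523 frames into that block.
The block's first minute is 1800 frames and the rest 1798 each; 13523 frames reaches minute 7, so 2 × 18 + 7 × 2 = 50 labels have been skipped so far.
Adding those back, label number 49487 + 50 = 49537 at 30 labels/s is 1651 s + 7 f = 0 h 27 min 31 s frame 7, i.e. 00:27:31;07.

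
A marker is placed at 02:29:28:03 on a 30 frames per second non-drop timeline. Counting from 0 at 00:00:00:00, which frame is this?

Total seconds to the label: (2 × 3600 + 29 × 60 + 28) = 8968.
Frame index = 8968 × 30 + 3 = 269043.

269043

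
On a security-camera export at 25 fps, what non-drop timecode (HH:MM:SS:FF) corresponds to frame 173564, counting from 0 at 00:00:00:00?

01:55:42:14

173564 ÷ 25 = 6942 full seconds, remainder 14 frames.
6942 s = 1 h 55 min 42 s.
Timecode: 01:55:42:14.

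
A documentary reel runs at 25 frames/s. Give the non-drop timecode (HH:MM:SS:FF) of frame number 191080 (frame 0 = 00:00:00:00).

191080 ÷ 25 = 7643 full seconds, remainder 5 frames.
7643 s = 2 h 7 min 23 s.
Timecode: 02:07:23:05.

02:07:23:05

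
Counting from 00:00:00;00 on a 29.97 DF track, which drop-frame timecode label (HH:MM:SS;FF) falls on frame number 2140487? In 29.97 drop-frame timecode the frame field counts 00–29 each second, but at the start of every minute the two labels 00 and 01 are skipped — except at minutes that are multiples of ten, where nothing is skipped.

Ten DF minutes hold 17982 frames, so frame 2140487 lies in block 119 (frames 2139858–2157839) with 629 frames into that block.
The block's first minute is 1800 frames and the rest 1798 each; 629 frames reaches minute 0, so 119 × 18 + 0 × 2 = 2142 labels have been skipped so far.
Adding those back, label number 2140487 + 2142 = 2142629 at 30 labels/s is 71420 s + 29 f = 19 h 50 min 20 s frame 29, i.e. 19:50:20;29.

19:50:20;29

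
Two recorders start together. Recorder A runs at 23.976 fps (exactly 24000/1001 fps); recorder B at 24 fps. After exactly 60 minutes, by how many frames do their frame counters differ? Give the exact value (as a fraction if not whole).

86400/1001 frames

60 min = 3600 s.
A emits 24000/1001 × 3600 = 86400000/1001 frames; B emits 24 × 3600 = 86400.
Difference = 86400/1001 frames (≈ 86.3137); B is ahead of A.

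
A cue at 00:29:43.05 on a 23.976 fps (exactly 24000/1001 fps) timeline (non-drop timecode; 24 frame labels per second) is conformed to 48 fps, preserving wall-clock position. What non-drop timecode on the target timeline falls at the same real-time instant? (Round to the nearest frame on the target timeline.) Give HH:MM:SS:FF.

Source frame index: (0×3600 + 29×60 + 43) × 24 + 5 = 42797.
Real time: 42797 / (24000/1001) = 42839797/24000 s.
Target frame: (42839797/24000) × (48) = 42839797/500 ≈ 85679.594 → 85680.
At 48 labels/s: frame 85680 → 00:29:45:00.

00:29:45:00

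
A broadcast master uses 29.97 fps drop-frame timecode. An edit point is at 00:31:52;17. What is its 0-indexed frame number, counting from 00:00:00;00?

Complete 10-minute blocks: 3, each 17982 frames → 53946.
Remaining 1 whole minute in the current block: 1800 + 0 × 1798 = 1800 frames.
Within the current minute: 52 × 30 + 17 − 2 = 1575 (labels ;00/;01 skipped at this minute). Total = 53946 + 1800 + 1575 = 57321.

57321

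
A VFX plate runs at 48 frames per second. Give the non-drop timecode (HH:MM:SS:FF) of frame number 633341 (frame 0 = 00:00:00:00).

633341 ÷ 48 = 13194 full seconds, remainder 29 frames.
13194 s = 3 h 39 min 54 s.
Timecode: 03:39:54:29.

03:39:54:29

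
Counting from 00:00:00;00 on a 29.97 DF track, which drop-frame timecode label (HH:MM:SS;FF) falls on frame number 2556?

00:01:25;08

Each 10-minute DF block holds 10 × 60 × 30 − 9 × 2 = 17982 frames. 2556 ÷ 17982 → 0 full blocks, remainder 2556.
Within the partial block the first minute is 1800 frames and each further minute 1798, so 1 further minute boundary passed. Total skipped labels = 18 × 0 + 2 × 1 = 2.
Non-drop label index = 2556 + 2 = 2558; at 30 labels/s that is 00:01:25:08, i.e. DF 00:01:25;08.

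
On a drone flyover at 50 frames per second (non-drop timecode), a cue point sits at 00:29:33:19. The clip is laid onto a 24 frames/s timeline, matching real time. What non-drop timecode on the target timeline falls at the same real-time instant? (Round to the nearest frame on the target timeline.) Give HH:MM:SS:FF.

00:29:33:09

Source frame index: (0×3600 + 29×60 + 33) × 50 + 19 = 88669.
Real time: 88669 / (50) = 88669/50 s.
Target frame: (88669/50) × (24) = 1064028/25 ≈ 42561.120 → 42561.
At 24 labels/s: frame 42561 → 00:29:33:09.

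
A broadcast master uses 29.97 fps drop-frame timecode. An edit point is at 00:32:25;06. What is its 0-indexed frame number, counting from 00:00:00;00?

As if non-drop at 30 labels/s: (0 × 3600 + 32 × 60 + 25) × 30 + 6 = 58356.
Minute boundaries passed: 32; those not divisible by 10: 32 − 3 = 29; dropped labels = 2 × 29 = 58.
Actual frame index = 58356 − 58 = 58298.

58298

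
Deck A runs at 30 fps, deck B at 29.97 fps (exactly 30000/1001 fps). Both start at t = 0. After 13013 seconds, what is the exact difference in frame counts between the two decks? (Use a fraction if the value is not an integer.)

A emits 30 × 13013 = 390390 frames; B emits 30000/1001 × 13013 = 390000.
Difference = 390 frames; B is behind A.

390 frames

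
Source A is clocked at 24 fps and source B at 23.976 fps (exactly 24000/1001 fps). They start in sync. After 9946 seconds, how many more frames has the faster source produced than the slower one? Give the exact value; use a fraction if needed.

238704/1001 frames

A emits 24 × 9946 = 238704 frames; B emits 24000/1001 × 9946 = 238704000/1001.
Difference = 238704/1001 frames (≈ 238.4655); B is behind A.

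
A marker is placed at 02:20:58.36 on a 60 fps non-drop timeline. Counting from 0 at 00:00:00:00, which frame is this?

frame 507516

Total seconds to the label: (2 × 3600 + 20 × 60 + 58) = 8458.
Frame index = 8458 × 60 + 36 = 507516.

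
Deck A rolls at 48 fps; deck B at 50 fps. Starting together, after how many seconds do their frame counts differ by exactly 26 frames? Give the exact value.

13 seconds

The gap grows by |50 − 48| = 2 frames per second.
Time for a 26-frame gap: 26 ÷ (2) = 13 s.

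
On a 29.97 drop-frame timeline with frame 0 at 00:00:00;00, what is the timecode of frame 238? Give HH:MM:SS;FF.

00:00:07;28

Each 10-minute DF block holds 10 × 60 × 30 − 9 × 2 = 17982 frames. 238 ÷ 17982 → 0 full blocks, remainder 238.
Within the partial block the first minute is 1800 frames and each further minute 1798, so 0 further minute boundaries passed. Total skipped labels = 18 × 0 + 2 × 0 = 0.
Non-drop label index = 238 + 0 = 238; at 30 labels/s that is 00:00:07:28, i.e. DF 00:00:07;28.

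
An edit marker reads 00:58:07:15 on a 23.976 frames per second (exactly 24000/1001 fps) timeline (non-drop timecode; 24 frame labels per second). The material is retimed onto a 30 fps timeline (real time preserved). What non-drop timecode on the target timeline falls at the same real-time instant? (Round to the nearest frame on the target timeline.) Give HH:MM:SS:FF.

Source frame index: (0×3600 + 58×60 + 7) × 24 + 15 = 83703.
Real time: 83703 / (24000/1001) = 27928901/8000 s.
Target frame: (27928901/8000) × (30) = 83786703/800 ≈ 104733.379 → 104733.
At 30 labels/s: frame 104733 → 00:58:11:03.

00:58:11:03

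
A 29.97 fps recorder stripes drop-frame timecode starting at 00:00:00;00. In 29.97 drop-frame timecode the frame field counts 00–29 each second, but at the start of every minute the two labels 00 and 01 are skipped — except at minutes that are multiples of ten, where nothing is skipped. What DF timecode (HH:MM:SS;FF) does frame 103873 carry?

Ten DF minutes hold 17982 frames, so frame 103873 lies in block 5 (frames 89910–107891) with 13963 frames into that block.
The block's first minute is 1800 frames and the rest 1798 each; 13963 frames reaches minute 7, so 5 × 18 + 7 × 2 = 104 labels have been skipped so far.
Adding those back, label number 103873 + 104 = 103977 at 30 labels/s is 3465 s + 27 f = 0 h 57 min 45 s frame 27, i.e. 00:57:45;27.

00:57:45;27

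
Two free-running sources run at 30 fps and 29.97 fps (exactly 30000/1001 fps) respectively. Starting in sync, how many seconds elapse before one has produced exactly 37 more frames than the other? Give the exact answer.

The gap grows by |30000/1001 − 30| = 30/1001 frames per second.
Time for a 37-frame gap: 37 ÷ (30/1001) = 37037/30 s.

37037/30 seconds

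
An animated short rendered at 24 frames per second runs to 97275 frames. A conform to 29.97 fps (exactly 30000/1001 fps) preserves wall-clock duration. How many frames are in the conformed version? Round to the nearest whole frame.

121472 frames

Frames at target rate = 97275 × (30000/1001) / (24) = 121593750/1001 ≈ 121472.278.
Nearest whole frame: 121472.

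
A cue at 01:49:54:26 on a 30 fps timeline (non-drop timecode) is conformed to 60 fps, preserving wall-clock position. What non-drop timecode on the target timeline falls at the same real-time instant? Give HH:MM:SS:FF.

01:49:54:52

Source frame index: (1×3600 + 49×60 + 54) × 30 + 26 = 197846.
Real time: 197846 / (30) = 98923/15 s.
Target frame: (98923/15) × (60) = 395692.
At 60 labels/s: frame 395692 → 01:49:54:52.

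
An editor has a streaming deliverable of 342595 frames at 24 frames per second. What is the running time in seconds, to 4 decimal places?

14274.7917 seconds

Running time = 342595 × 1/24 = 342595/24 s ≈ 14274.7917 s.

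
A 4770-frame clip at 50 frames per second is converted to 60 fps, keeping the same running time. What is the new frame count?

Target frames = source frames × (target rate / source rate) = 4770 × (60)/(50) = 4770 × 6/5 = 5724.

5724 frames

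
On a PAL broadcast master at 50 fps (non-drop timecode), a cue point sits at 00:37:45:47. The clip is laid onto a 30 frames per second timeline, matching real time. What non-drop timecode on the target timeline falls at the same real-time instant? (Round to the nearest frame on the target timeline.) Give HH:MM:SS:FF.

00:37:45:28

Source frame index: (0×3600 + 37×60 + 45) × 50 + 47 = 113297.
Real time: 113297 / (50) = 113297/50 s.
Target frame: (113297/50) × (30) = 339891/5 ≈ 67978.200 → 67978.
At 30 labels/s: frame 67978 → 00:37:45:28.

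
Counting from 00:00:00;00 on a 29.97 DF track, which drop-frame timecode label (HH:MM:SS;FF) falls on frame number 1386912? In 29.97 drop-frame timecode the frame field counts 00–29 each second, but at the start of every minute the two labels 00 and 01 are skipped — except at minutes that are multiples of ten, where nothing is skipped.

12:51:16;20

Each 10-minute DF block holds 10 × 60 × 30 − 9 × 2 = 17982 frames. 1386912 ÷ 17982 → 77 full blocks, remainder 2298.
Within the partial block the first minute is 1800 frames and each further minute 1798, so 1 further minute boundary passed. Total skipped labels = 18 × 77 + 2 × 1 = 1388.
Non-drop label index = 1386912 + 1388 = 1388300; at 30 labels/s that is 12:51:16:20, i.e. DF 12:51:16;20.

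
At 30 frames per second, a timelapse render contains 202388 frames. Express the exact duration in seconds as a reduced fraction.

Running time = 202388 ÷ (30) = 202388 × 1/30 = 101194/15 s.

101194/15 seconds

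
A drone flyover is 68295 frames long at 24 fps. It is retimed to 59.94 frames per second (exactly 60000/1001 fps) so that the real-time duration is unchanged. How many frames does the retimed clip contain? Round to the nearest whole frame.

170567 frames

Frames at target rate = 68295 × (60000/1001) / (24) = 170737500/1001 ≈ 170566.933.
Nearest whole frame: 170567.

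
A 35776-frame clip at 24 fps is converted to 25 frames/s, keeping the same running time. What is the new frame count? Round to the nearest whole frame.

Frames at target rate = 35776 × (25) / (24) = 111800/3 ≈ 37266.667.
Nearest whole frame: 37267.

37267 frames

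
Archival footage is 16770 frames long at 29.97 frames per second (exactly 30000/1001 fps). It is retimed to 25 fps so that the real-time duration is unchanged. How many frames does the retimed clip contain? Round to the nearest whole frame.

13989 frames

Frames at target rate = 16770 × (25) / (30000/1001) = 559559/40 ≈ 13988.975.
Nearest whole frame: 13989.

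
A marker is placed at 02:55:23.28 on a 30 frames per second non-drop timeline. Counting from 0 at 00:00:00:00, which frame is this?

frame 315718

Total seconds to the label: (2 × 3600 + 55 × 60 + 23) = 10523.
Frame index = 10523 × 30 + 28 = 315718.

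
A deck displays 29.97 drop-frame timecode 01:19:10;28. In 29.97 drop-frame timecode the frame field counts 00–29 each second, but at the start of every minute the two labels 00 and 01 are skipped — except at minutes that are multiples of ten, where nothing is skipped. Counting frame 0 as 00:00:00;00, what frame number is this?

142384

As if non-drop at 30 labels/s: (1 × 3600 + 19 × 60 + 10) × 30 + 28 = 142528.
Minute boundaries passed: 79; those not divisible by 10: 79 − 7 = 72; dropped labels = 2 × 72 = 144.
Actual frame index = 142528 − 144 = 142384.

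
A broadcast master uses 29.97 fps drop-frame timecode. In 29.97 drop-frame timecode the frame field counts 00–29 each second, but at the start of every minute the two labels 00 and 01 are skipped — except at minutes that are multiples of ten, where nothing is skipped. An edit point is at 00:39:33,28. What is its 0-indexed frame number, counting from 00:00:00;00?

As if non-drop at 30 labels/s: (0 × 3600 + 39 × 60 + 33) × 30 + 28 = 71218.
Minute boundaries passed: 39; those not divisible by 10: 39 − 3 = 36; dropped labels = 2 × 36 = 72.
Actual frame index = 71218 − 72 = 71146.

71146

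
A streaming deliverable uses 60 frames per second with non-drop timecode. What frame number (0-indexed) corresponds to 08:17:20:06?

Total seconds to the label: (8 × 3600 + 17 × 60 + 20) = 29840.
Frame index = 29840 × 60 + 6 = 1790406.

1790406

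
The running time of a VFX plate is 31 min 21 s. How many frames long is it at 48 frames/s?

90288 frames

31 min 21 s = 1881 s.
Frames = 1881 × 48 = 90288.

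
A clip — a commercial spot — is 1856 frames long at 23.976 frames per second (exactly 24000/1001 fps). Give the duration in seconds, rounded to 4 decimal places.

77.4107 seconds

Running time = 1856 × 1001/24000 = 29029/375 s ≈ 77.4107 s.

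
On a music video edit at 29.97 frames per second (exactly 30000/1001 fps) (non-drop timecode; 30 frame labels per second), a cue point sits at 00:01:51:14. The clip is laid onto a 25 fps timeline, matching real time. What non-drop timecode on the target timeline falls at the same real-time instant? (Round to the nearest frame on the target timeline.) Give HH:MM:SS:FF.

00:01:51:14

Source frame index: (0×3600 + 1×60 + 51) × 30 + 14 = 3344.
Real time: 3344 / (30000/1001) = 209209/1875 s.
Target frame: (209209/1875) × (25) = 209209/75 ≈ 2789.453 → 2789.
At 25 labels/s: frame 2789 → 00:01:51:14.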